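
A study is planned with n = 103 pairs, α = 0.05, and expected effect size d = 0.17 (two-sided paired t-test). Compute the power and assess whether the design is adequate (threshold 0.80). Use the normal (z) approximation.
Power ≈ 0.41; the study is underpowered (power < 0.80)

Power calculation (paired t-test, normal approximation):
z_β = d · √n - z_{α/2}
z_β = 0.17 · √103 - 1.960
z_β = 0.17 · 10.149 - 1.960
z_β = -0.235

Power = Φ(z_β) = Φ(-0.235) ≈ 0.407

Effect size d = 0.17 is very small by Cohen's convention (0.2/0.5/0.8).

Threshold: power ≥ 0.80 is conventionally adequate.
Power ≈ 0.41 → the study is underpowered (power < 0.80).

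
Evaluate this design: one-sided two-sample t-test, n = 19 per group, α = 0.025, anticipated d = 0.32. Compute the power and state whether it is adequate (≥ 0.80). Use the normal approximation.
Power ≈ 0.17; the study is underpowered (power < 0.80)

Power calculation (two-sample t-test, normal approximation):
z_β = d · √(n/2) - z_α
z_β = 0.32 · √(19/2) - 1.960
z_β = 0.32 · 3.082 - 1.960
z_β = -0.974

Power = Φ(z_β) = Φ(-0.974) ≈ 0.165

Effect size d = 0.32 is small by Cohen's convention (0.2/0.5/0.8).

Threshold: power ≥ 0.80 is conventionally adequate.
Power ≈ 0.17 → the study is underpowered (power < 0.80).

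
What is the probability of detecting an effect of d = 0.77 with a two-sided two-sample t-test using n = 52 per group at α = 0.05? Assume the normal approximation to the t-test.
Power ≈ 0.98

Power calculation (two-sample t-test, normal approximation):
z_β = d · √(n/2) - z_{α/2}
z_β = 0.77 · √(52/2) - 1.960
z_β = 0.77 · 5.099 - 1.960
z_β = 1.966

Power = Φ(z_β) = Φ(1.966) ≈ 0.975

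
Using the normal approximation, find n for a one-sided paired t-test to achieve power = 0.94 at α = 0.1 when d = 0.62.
n = 21 pairs

Sample size formula (paired t-test, normal approximation):
n = ((z_α + z_β) / d)²

z_α = 1.282 (for α = 0.1, one-sided)
z_β = 1.555 (for power = 0.94)
d = 0.62

n = ((1.282 + 1.555) / 0.62)²
n = (4.576)²
n ≈ 20.94
Round up to the next whole number: n = 21 pairs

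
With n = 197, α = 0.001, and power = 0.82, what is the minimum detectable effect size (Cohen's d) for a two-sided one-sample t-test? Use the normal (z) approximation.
d ≈ 0.30

Minimum detectable effect (one-sample t-test, normal approximation):
d = (z_{α/2} + z_β) / √n
d = (3.291 + 0.915) / √197
d = 4.206 / 14.036
d ≈ 0.30

By Cohen's convention (0.2 small / 0.5 medium / 0.8 large): small effect.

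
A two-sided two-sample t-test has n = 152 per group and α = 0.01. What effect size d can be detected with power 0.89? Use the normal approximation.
d ≈ 0.44

Minimum detectable effect (two-sample t-test, normal approximation):
d = (z_{α/2} + z_β) / √(n/2)
d = (2.576 + 1.227) / √(152/2)
d = 3.802 / 8.718
d ≈ 0.44

By Cohen's convention (0.2 small / 0.5 medium / 0.8 large): small effect.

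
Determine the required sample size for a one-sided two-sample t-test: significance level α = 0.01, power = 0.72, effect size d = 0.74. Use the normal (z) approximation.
n = 31 per group

Sample size formula (two-sample t-test, normal approximation):
n = 2 · ((z_α + z_β) / d)²

z_α = 2.326 (for α = 0.01, one-sided)
z_β = 0.583 (for power = 0.72)
d = 0.74

n = 2 · ((2.326 + 0.583) / 0.74)²
n = 2 · (3.931)²
n ≈ 30.91
Round up to the next whole number: n = 31 per group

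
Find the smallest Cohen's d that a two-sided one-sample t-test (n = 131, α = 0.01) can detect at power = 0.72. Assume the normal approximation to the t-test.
d ≈ 0.28

Minimum detectable effect (one-sample t-test, normal approximation):
d = (z_{α/2} + z_β) / √n
d = (2.576 + 0.583) / √131
d = 3.159 / 11.446
d ≈ 0.28

By Cohen's convention (0.2 small / 0.5 medium / 0.8 large): small effect.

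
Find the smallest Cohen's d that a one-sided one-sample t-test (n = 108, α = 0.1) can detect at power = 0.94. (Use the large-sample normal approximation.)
d ≈ 0.27

Minimum detectable effect (one-sample t-test, normal approximation):
d = (z_α + z_β) / √n
d = (1.282 + 1.555) / √108
d = 2.836 / 10.392
d ≈ 0.27

By Cohen's convention (0.2 small / 0.5 medium / 0.8 large): small effect.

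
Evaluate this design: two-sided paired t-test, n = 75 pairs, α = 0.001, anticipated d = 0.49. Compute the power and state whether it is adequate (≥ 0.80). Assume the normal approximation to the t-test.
Power ≈ 0.83; the study is adequately powered (power ≥ 0.80)

Power calculation (paired t-test, normal approximation):
z_β = d · √n - z_{α/2}
z_β = 0.49 · √75 - 3.291
z_β = 0.49 · 8.660 - 3.291
z_β = 0.953

Power = Φ(z_β) = Φ(0.953) ≈ 0.830

Effect size d = 0.49 is small by Cohen's convention (0.2/0.5/0.8).

Threshold: power ≥ 0.80 is conventionally adequate.
Power ≈ 0.83 → the study is adequately powered (power ≥ 0.80).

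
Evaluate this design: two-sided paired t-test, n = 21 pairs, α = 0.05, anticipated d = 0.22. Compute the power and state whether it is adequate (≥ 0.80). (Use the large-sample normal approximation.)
Power ≈ 0.17; the study is underpowered (power < 0.80)

Power calculation (paired t-test, normal approximation):
z_β = d · √n - z_{α/2}
z_β = 0.22 · √21 - 1.960
z_β = 0.22 · 4.583 - 1.960
z_β = -0.952

Power = Φ(z_β) = Φ(-0.952) ≈ 0.171

Effect size d = 0.22 is small by Cohen's convention (0.2/0.5/0.8).

Threshold: power ≥ 0.80 is conventionally adequate.
Power ≈ 0.17 → the study is underpowered (power < 0.80).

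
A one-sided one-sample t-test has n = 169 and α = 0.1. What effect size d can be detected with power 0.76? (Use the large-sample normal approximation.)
d ≈ 0.15

Minimum detectable effect (one-sample t-test, normal approximation):
d = (z_α + z_β) / √n
d = (1.282 + 0.706) / √169
d = 1.988 / 13.000
d ≈ 0.15

By Cohen's convention (0.2 small / 0.5 medium / 0.8 large): very small effect.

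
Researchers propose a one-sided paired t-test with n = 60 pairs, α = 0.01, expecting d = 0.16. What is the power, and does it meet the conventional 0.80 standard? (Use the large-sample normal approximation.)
Power ≈ 0.14; the study is underpowered (power < 0.80)

Power calculation (paired t-test, normal approximation):
z_β = d · √n - z_α
z_β = 0.16 · √60 - 2.326
z_β = 0.16 · 7.746 - 2.326
z_β = -1.087

Power = Φ(z_β) = Φ(-1.087) ≈ 0.139

Effect size d = 0.16 is very small by Cohen's convention (0.2/0.5/0.8).

Threshold: power ≥ 0.80 is conventionally adequate.
Power ≈ 0.14 → the study is underpowered (power < 0.80).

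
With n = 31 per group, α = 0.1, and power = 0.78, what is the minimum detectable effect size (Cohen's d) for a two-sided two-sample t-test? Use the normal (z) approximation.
d ≈ 0.61

Minimum detectable effect (two-sample t-test, normal approximation):
d = (z_{α/2} + z_β) / √(n/2)
d = (1.645 + 0.772) / √(31/2)
d = 2.417 / 3.937
d ≈ 0.61

By Cohen's convention (0.2 small / 0.5 medium / 0.8 large): medium effect.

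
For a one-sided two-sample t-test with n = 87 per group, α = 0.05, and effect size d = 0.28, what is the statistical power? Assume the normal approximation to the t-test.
Power ≈ 0.58

Power calculation (two-sample t-test, normal approximation):
z_β = d · √(n/2) - z_α
z_β = 0.28 · √(87/2) - 1.645
z_β = 0.28 · 6.595 - 1.645
z_β = 0.202

Power = Φ(z_β) = Φ(0.202) ≈ 0.580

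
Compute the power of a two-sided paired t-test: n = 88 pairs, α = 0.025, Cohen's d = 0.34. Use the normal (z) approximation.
Power ≈ 0.83

Power calculation (paired t-test, normal approximation):
z_β = d · √n - z_{α/2}
z_β = 0.34 · √88 - 2.241
z_β = 0.34 · 9.381 - 2.241
z_β = 0.948

Power = Φ(z_β) = Φ(0.948) ≈ 0.828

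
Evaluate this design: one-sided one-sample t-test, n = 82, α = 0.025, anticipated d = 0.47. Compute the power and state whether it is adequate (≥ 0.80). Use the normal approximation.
Power ≈ 0.99; the study is adequately powered (power ≥ 0.80)

Power calculation (one-sample t-test, normal approximation):
z_β = d · √n - z_α
z_β = 0.47 · √82 - 1.960
z_β = 0.47 · 9.055 - 1.960
z_β = 2.296

Power = Φ(z_β) = Φ(2.296) ≈ 0.989

Effect size d = 0.47 is small by Cohen's convention (0.2/0.5/0.8).

Threshold: power ≥ 0.80 is conventionally adequate.
Power ≈ 0.99 → the study is adequately powered (power ≥ 0.80).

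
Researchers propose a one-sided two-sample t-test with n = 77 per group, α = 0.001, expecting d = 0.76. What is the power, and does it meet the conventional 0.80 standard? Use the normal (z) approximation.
Power ≈ 0.95; the study is adequately powered (power ≥ 0.80)

Power calculation (two-sample t-test, normal approximation):
z_β = d · √(n/2) - z_α
z_β = 0.76 · √(77/2) - 3.090
z_β = 0.76 · 6.205 - 3.090
z_β = 1.625

Power = Φ(z_β) = Φ(1.625) ≈ 0.948

Effect size d = 0.76 is medium by Cohen's convention (0.2/0.5/0.8).

Threshold: power ≥ 0.80 is conventionally adequate.
Power ≈ 0.95 → the study is adequately powered (power ≥ 0.80).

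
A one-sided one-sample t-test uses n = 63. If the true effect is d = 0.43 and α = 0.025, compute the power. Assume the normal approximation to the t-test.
Power ≈ 0.93

Power calculation (one-sample t-test, normal approximation):
z_β = d · √n - z_α
z_β = 0.43 · √63 - 1.960
z_β = 0.43 · 7.937 - 1.960
z_β = 1.453

Power = Φ(z_β) = Φ(1.453) ≈ 0.927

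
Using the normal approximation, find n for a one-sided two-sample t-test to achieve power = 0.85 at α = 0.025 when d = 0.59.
n = 52 per group

Sample size formula (two-sample t-test, normal approximation):
n = 2 · ((z_α + z_β) / d)²

z_α = 1.960 (for α = 0.025, one-sided)
z_β = 1.036 (for power = 0.85)
d = 0.59

n = 2 · ((1.960 + 1.036) / 0.59)²
n = 2 · (5.078)²
n ≈ 51.57
Round up to the next whole number: n = 52 per group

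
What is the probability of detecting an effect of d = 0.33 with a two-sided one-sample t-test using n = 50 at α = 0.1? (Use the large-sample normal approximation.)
Power ≈ 0.75

Power calculation (one-sample t-test, normal approximation):
z_β = d · √n - z_{α/2}
z_β = 0.33 · √50 - 1.645
z_β = 0.33 · 7.071 - 1.645
z_β = 0.689

Power = Φ(z_β) = Φ(0.689) ≈ 0.754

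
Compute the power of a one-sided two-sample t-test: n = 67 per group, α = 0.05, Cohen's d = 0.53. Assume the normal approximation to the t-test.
Power ≈ 0.92

Power calculation (two-sample t-test, normal approximation):
z_β = d · √(n/2) - z_α
z_β = 0.53 · √(67/2) - 1.645
z_β = 0.53 · 5.788 - 1.645
z_β = 1.423

Power = Φ(z_β) = Φ(1.423) ≈ 0.923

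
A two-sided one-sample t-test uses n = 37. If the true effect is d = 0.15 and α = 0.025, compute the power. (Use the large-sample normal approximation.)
Power ≈ 0.09

Power calculation (one-sample t-test, normal approximation):
z_β = d · √n - z_{α/2}
z_β = 0.15 · √37 - 2.241
z_β = 0.15 · 6.083 - 2.241
z_β = -1.329

Power = Φ(z_β) = Φ(-1.329) ≈ 0.092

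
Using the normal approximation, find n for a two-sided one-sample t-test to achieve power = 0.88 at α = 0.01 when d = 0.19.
n = 390

Sample size formula (one-sample t-test, normal approximation):
n = ((z_{α/2} + z_β) / d)²

z_{α/2} = 2.576 (for α = 0.01, two-sided)
z_β = 1.175 (for power = 0.88)
d = 0.19

n = ((2.576 + 1.175) / 0.19)²
n = (19.742)²
n ≈ 389.75
Round up to the next whole number: n = 390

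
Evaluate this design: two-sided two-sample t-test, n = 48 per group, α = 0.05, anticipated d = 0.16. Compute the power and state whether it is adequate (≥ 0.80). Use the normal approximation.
Power ≈ 0.12; the study is underpowered (power < 0.80)

Power calculation (two-sample t-test, normal approximation):
z_β = d · √(n/2) - z_{α/2}
z_β = 0.16 · √(48/2) - 1.960
z_β = 0.16 · 4.899 - 1.960
z_β = -1.176

Power = Φ(z_β) = Φ(-1.176) ≈ 0.120

Effect size d = 0.16 is very small by Cohen's convention (0.2/0.5/0.8).

Threshold: power ≥ 0.80 is conventionally adequate.
Power ≈ 0.12 → the study is underpowered (power < 0.80).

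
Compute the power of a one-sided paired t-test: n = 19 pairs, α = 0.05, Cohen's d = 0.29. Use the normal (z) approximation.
Power ≈ 0.35

Power calculation (paired t-test, normal approximation):
z_β = d · √n - z_α
z_β = 0.29 · √19 - 1.645
z_β = 0.29 · 4.359 - 1.645
z_β = -0.381

Power = Φ(z_β) = Φ(-0.381) ≈ 0.352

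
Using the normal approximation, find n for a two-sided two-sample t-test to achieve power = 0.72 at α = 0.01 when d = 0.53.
n = 72 per group

Sample size formula (two-sample t-test, normal approximation):
n = 2 · ((z_{α/2} + z_β) / d)²

z_{α/2} = 2.576 (for α = 0.01, two-sided)
z_β = 0.583 (for power = 0.72)
d = 0.53

n = 2 · ((2.576 + 0.583) / 0.53)²
n = 2 · (5.960)²
n ≈ 71.04
Round up to the next whole number: n = 72 per group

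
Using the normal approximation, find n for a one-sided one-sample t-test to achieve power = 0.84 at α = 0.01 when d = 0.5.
n = 45

Sample size formula (one-sample t-test, normal approximation):
n = ((z_α + z_β) / d)²

z_α = 2.326 (for α = 0.01, one-sided)
z_β = 0.994 (for power = 0.84)
d = 0.5

n = ((2.326 + 0.994) / 0.5)²
n = (6.640)²
n ≈ 44.09
Round up to the next whole number: n = 45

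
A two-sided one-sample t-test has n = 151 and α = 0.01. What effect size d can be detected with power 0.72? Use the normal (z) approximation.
d ≈ 0.26

Minimum detectable effect (one-sample t-test, normal approximation):
d = (z_{α/2} + z_β) / √n
d = (2.576 + 0.583) / √151
d = 3.159 / 12.288
d ≈ 0.26

By Cohen's convention (0.2 small / 0.5 medium / 0.8 large): small effect.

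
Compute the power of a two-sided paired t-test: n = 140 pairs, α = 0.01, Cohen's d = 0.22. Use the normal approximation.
Power ≈ 0.51

Power calculation (paired t-test, normal approximation):
z_β = d · √n - z_{α/2}
z_β = 0.22 · √140 - 2.576
z_β = 0.22 · 11.832 - 2.576
z_β = 0.027

Power = Φ(z_β) = Φ(0.027) ≈ 0.511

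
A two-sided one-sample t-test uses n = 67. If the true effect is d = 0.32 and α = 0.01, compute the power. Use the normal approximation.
Power ≈ 0.52

Power calculation (one-sample t-test, normal approximation):
z_β = d · √n - z_{α/2}
z_β = 0.32 · √67 - 2.576
z_β = 0.32 · 8.185 - 2.576
z_β = 0.043

Power = Φ(z_β) = Φ(0.043) ≈ 0.517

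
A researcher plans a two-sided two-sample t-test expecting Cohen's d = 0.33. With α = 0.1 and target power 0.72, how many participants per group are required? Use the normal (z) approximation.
n = 92 per group

Sample size formula (two-sample t-test, normal approximation):
n = 2 · ((z_{α/2} + z_β) / d)²

z_{α/2} = 1.645 (for α = 0.1, two-sided)
z_β = 0.583 (for power = 0.72)
d = 0.33

n = 2 · ((1.645 + 0.583) / 0.33)²
n = 2 · (6.752)²
n ≈ 91.18
Round up to the next whole number: n = 92 per group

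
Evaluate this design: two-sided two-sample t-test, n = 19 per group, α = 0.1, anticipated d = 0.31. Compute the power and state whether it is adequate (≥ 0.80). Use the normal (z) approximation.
Power ≈ 0.25; the study is underpowered (power < 0.80)

Power calculation (two-sample t-test, normal approximation):
z_β = d · √(n/2) - z_{α/2}
z_β = 0.31 · √(19/2) - 1.645
z_β = 0.31 · 3.082 - 1.645
z_β = -0.689

Power = Φ(z_β) = Φ(-0.689) ≈ 0.245

Effect size d = 0.31 is small by Cohen's convention (0.2/0.5/0.8).

Threshold: power ≥ 0.80 is conventionally adequate.
Power ≈ 0.25 → the study is underpowered (power < 0.80).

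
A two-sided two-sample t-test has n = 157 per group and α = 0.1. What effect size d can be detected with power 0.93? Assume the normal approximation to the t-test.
d ≈ 0.35

Minimum detectable effect (two-sample t-test, normal approximation):
d = (z_{α/2} + z_β) / √(n/2)
d = (1.645 + 1.476) / √(157/2)
d = 3.121 / 8.860
d ≈ 0.35

By Cohen's convention (0.2 small / 0.5 medium / 0.8 large): small effect.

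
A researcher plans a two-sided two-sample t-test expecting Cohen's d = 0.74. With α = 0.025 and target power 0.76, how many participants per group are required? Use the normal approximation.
n = 32 per group

Sample size formula (two-sample t-test, normal approximation):
n = 2 · ((z_{α/2} + z_β) / d)²

z_{α/2} = 2.241 (for α = 0.025, two-sided)
z_β = 0.706 (for power = 0.76)
d = 0.74

n = 2 · ((2.241 + 0.706) / 0.74)²
n = 2 · (3.982)²
n ≈ 31.71
Round up to the next whole number: n = 32 per group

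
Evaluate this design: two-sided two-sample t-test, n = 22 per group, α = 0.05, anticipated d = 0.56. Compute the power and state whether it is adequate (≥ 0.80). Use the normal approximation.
Power ≈ 0.46; the study is underpowered (power < 0.80)

Power calculation (two-sample t-test, normal approximation):
z_β = d · √(n/2) - z_{α/2}
z_β = 0.56 · √(22/2) - 1.960
z_β = 0.56 · 3.317 - 1.960
z_β = -0.103

Power = Φ(z_β) = Φ(-0.103) ≈ 0.459

Effect size d = 0.56 is medium by Cohen's convention (0.2/0.5/0.8).

Threshold: power ≥ 0.80 is conventionally adequate.
Power ≈ 0.46 → the study is underpowered (power < 0.80).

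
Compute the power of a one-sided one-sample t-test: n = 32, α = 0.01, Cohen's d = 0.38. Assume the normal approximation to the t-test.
Power ≈ 0.43

Power calculation (one-sample t-test, normal approximation):
z_β = d · √n - z_α
z_β = 0.38 · √32 - 2.326
z_β = 0.38 · 5.657 - 2.326
z_β = -0.177

Power = Φ(z_β) = Φ(-0.177) ≈ 0.430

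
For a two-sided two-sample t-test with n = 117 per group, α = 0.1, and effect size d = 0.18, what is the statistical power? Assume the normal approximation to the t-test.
Power ≈ 0.39

Power calculation (two-sample t-test, normal approximation):
z_β = d · √(n/2) - z_{α/2}
z_β = 0.18 · √(117/2) - 1.645
z_β = 0.18 · 7.649 - 1.645
z_β = -0.268

Power = Φ(z_β) = Φ(-0.268) ≈ 0.394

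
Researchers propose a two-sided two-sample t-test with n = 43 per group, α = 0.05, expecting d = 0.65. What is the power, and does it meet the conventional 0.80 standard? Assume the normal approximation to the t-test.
Power ≈ 0.85; the study is adequately powered (power ≥ 0.80)

Power calculation (two-sample t-test, normal approximation):
z_β = d · √(n/2) - z_{α/2}
z_β = 0.65 · √(43/2) - 1.960
z_β = 0.65 · 4.637 - 1.960
z_β = 1.054

Power = Φ(z_β) = Φ(1.054) ≈ 0.854

Effect size d = 0.65 is medium by Cohen's convention (0.2/0.5/0.8).

Threshold: power ≥ 0.80 is conventionally adequate.
Power ≈ 0.85 → the study is adequately powered (power ≥ 0.80).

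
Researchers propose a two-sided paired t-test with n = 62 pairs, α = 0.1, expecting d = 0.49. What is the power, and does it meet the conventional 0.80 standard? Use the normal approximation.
Power ≈ 0.99; the study is adequately powered (power ≥ 0.80)

Power calculation (paired t-test, normal approximation):
z_β = d · √n - z_{α/2}
z_β = 0.49 · √62 - 1.645
z_β = 0.49 · 7.874 - 1.645
z_β = 2.213

Power = Φ(z_β) = Φ(2.213) ≈ 0.987

Effect size d = 0.49 is small by Cohen's convention (0.2/0.5/0.8).

Threshold: power ≥ 0.80 is conventionally adequate.
Power ≈ 0.99 → the study is adequately powered (power ≥ 0.80).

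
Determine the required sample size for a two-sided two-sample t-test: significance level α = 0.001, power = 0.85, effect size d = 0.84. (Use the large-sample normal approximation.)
n = 54 per group

Sample size formula (two-sample t-test, normal approximation):
n = 2 · ((z_{α/2} + z_β) / d)²

z_{α/2} = 3.291 (for α = 0.001, two-sided)
z_β = 1.036 (for power = 0.85)
d = 0.84

n = 2 · ((3.291 + 1.036) / 0.84)²
n = 2 · (5.151)²
n ≈ 53.07
Round up to the next whole number: n = 54 per group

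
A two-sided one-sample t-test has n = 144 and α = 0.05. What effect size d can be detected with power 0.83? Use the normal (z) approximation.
d ≈ 0.24

Minimum detectable effect (one-sample t-test, normal approximation):
d = (z_{α/2} + z_β) / √n
d = (1.960 + 0.954) / √144
d = 2.914 / 12.000
d ≈ 0.24

By Cohen's convention (0.2 small / 0.5 medium / 0.8 large): small effect.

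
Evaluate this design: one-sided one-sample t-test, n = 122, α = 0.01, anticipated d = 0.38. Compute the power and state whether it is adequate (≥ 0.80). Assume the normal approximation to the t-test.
Power ≈ 0.97; the study is adequately powered (power ≥ 0.80)

Power calculation (one-sample t-test, normal approximation):
z_β = d · √n - z_α
z_β = 0.38 · √122 - 2.326
z_β = 0.38 · 11.045 - 2.326
z_β = 1.871

Power = Φ(z_β) = Φ(1.871) ≈ 0.969

Effect size d = 0.38 is small by Cohen's convention (0.2/0.5/0.8).

Threshold: power ≥ 0.80 is conventionally adequate.
Power ≈ 0.97 → the study is adequately powered (power ≥ 0.80).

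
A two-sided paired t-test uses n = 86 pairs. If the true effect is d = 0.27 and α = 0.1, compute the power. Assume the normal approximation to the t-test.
Power ≈ 0.80

Power calculation (paired t-test, normal approximation):
z_β = d · √n - z_{α/2}
z_β = 0.27 · √86 - 1.645
z_β = 0.27 · 9.274 - 1.645
z_β = 0.859

Power = Φ(z_β) = Φ(0.859) ≈ 0.805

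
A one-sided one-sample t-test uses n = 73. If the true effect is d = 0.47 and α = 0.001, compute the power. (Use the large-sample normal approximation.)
Power ≈ 0.82

Power calculation (one-sample t-test, normal approximation):
z_β = d · √n - z_α
z_β = 0.47 · √73 - 3.090
z_β = 0.47 · 8.544 - 3.090
z_β = 0.925

Power = Φ(z_β) = Φ(0.925) ≈ 0.823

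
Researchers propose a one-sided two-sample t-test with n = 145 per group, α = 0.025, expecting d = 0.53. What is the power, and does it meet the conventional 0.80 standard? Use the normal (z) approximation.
Power ≈ 0.99; the study is adequately powered (power ≥ 0.80)

Power calculation (two-sample t-test, normal approximation):
z_β = d · √(n/2) - z_α
z_β = 0.53 · √(145/2) - 1.960
z_β = 0.53 · 8.515 - 1.960
z_β = 2.553

Power = Φ(z_β) = Φ(2.553) ≈ 0.995

Effect size d = 0.53 is medium by Cohen's convention (0.2/0.5/0.8).

Threshold: power ≥ 0.80 is conventionally adequate.
Power ≈ 0.99 → the study is adequately powered (power ≥ 0.80).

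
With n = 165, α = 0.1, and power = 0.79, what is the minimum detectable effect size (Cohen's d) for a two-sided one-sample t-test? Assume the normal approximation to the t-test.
d ≈ 0.19

Minimum detectable effect (one-sample t-test, normal approximation):
d = (z_{α/2} + z_β) / √n
d = (1.645 + 0.806) / √165
d = 2.451 / 12.845
d ≈ 0.19

By Cohen's convention (0.2 small / 0.5 medium / 0.8 large): very small effect.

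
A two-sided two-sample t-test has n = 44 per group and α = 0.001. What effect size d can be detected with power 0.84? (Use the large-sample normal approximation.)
d ≈ 0.91

Minimum detectable effect (two-sample t-test, normal approximation):
d = (z_{α/2} + z_β) / √(n/2)
d = (3.291 + 0.994) / √(44/2)
d = 4.285 / 4.690
d ≈ 0.91

By Cohen's convention (0.2 small / 0.5 medium / 0.8 large): large effect.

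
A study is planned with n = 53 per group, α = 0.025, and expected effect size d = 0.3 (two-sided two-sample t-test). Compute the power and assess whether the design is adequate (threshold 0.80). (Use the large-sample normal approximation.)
Power ≈ 0.24; the study is underpowered (power < 0.80)

Power calculation (two-sample t-test, normal approximation):
z_β = d · √(n/2) - z_{α/2}
z_β = 0.3 · √(53/2) - 2.241
z_β = 0.3 · 5.148 - 2.241
z_β = -0.697

Power = Φ(z_β) = Φ(-0.697) ≈ 0.243

Effect size d = 0.3 is small by Cohen's convention (0.2/0.5/0.8).

Threshold: power ≥ 0.80 is conventionally adequate.
Power ≈ 0.24 → the study is underpowered (power < 0.80).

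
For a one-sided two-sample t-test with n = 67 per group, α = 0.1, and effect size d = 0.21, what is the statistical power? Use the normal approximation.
Power ≈ 0.47

Power calculation (two-sample t-test, normal approximation):
z_β = d · √(n/2) - z_α
z_β = 0.21 · √(67/2) - 1.282
z_β = 0.21 · 5.788 - 1.282
z_β = -0.066

Power = Φ(z_β) = Φ(-0.066) ≈ 0.474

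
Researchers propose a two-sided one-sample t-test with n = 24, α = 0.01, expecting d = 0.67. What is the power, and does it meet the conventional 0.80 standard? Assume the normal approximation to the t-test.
Power ≈ 0.76; the study is underpowered (power < 0.80)

Power calculation (one-sample t-test, normal approximation):
z_β = d · √n - z_{α/2}
z_β = 0.67 · √24 - 2.576
z_β = 0.67 · 4.899 - 2.576
z_β = 0.706

Power = Φ(z_β) = Φ(0.706) ≈ 0.760

Effect size d = 0.67 is medium by Cohen's convention (0.2/0.5/0.8).

Threshold: power ≥ 0.80 is conventionally adequate.
Power ≈ 0.76 → the study is underpowered (power < 0.80).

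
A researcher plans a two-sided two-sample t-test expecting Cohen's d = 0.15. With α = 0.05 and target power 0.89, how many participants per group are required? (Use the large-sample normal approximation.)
n = 903 per group

Sample size formula (two-sample t-test, normal approximation):
n = 2 · ((z_{α/2} + z_β) / d)²

z_{α/2} = 1.960 (for α = 0.05, two-sided)
z_β = 1.227 (for power = 0.89)
d = 0.15

n = 2 · ((1.960 + 1.227) / 0.15)²
n = 2 · (21.247)²
n ≈ 902.87
Round up to the next whole number: n = 903 per group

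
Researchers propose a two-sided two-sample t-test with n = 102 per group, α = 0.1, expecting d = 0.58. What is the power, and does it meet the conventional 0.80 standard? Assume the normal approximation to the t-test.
Power ≈ 0.99; the study is adequately powered (power ≥ 0.80)

Power calculation (two-sample t-test, normal approximation):
z_β = d · √(n/2) - z_{α/2}
z_β = 0.58 · √(102/2) - 1.645
z_β = 0.58 · 7.141 - 1.645
z_β = 2.497

Power = Φ(z_β) = Φ(2.497) ≈ 0.994

Effect size d = 0.58 is medium by Cohen's convention (0.2/0.5/0.8).

Threshold: power ≥ 0.80 is conventionally adequate.
Power ≈ 0.99 → the study is adequately powered (power ≥ 0.80).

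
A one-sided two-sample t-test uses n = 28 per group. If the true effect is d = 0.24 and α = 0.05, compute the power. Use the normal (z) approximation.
Power ≈ 0.23

Power calculation (two-sample t-test, normal approximation):
z_β = d · √(n/2) - z_α
z_β = 0.24 · √(28/2) - 1.645
z_β = 0.24 · 3.742 - 1.645
z_β = -0.747

Power = Φ(z_β) = Φ(-0.747) ≈ 0.228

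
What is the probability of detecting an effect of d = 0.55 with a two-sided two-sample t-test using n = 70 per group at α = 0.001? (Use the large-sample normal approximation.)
Power ≈ 0.49

Power calculation (two-sample t-test, normal approximation):
z_β = d · √(n/2) - z_{α/2}
z_β = 0.55 · √(70/2) - 3.291
z_β = 0.55 · 5.916 - 3.291
z_β = -0.037

Power = Φ(z_β) = Φ(-0.037) ≈ 0.485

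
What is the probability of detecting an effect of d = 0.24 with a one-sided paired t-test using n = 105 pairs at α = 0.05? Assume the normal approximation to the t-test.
Power ≈ 0.79

Power calculation (paired t-test, normal approximation):
z_β = d · √n - z_α
z_β = 0.24 · √105 - 1.645
z_β = 0.24 · 10.247 - 1.645
z_β = 0.814

Power = Φ(z_β) = Φ(0.814) ≈ 0.792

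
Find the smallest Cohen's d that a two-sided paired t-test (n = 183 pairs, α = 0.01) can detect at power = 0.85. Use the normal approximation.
d ≈ 0.27

Minimum detectable effect (paired t-test, normal approximation):
d = (z_{α/2} + z_β) / √n
d = (2.576 + 1.036) / √183
d = 3.612 / 13.528
d ≈ 0.27

By Cohen's convention (0.2 small / 0.5 medium / 0.8 large): small effect.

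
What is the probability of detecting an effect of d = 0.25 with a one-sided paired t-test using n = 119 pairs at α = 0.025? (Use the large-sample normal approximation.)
Power ≈ 0.78

Power calculation (paired t-test, normal approximation):
z_β = d · √n - z_α
z_β = 0.25 · √119 - 1.960
z_β = 0.25 · 10.909 - 1.960
z_β = 0.767

Power = Φ(z_β) = Φ(0.767) ≈ 0.779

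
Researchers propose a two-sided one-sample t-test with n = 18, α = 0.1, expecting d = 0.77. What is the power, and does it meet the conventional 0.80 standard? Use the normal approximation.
Power ≈ 0.95; the study is adequately powered (power ≥ 0.80)

Power calculation (one-sample t-test, normal approximation):
z_β = d · √n - z_{α/2}
z_β = 0.77 · √18 - 1.645
z_β = 0.77 · 4.243 - 1.645
z_β = 1.622

Power = Φ(z_β) = Φ(1.622) ≈ 0.948

Effect size d = 0.77 is medium by Cohen's convention (0.2/0.5/0.8).

Threshold: power ≥ 0.80 is conventionally adequate.
Power ≈ 0.95 → the study is adequately powered (power ≥ 0.80).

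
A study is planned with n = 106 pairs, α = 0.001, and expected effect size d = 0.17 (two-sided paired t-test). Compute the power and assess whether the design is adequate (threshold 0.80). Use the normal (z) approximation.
Power ≈ 0.06; the study is underpowered (power < 0.80)

Power calculation (paired t-test, normal approximation):
z_β = d · √n - z_{α/2}
z_β = 0.17 · √106 - 3.291
z_β = 0.17 · 10.296 - 3.291
z_β = -1.540

Power = Φ(z_β) = Φ(-1.540) ≈ 0.062

Effect size d = 0.17 is very small by Cohen's convention (0.2/0.5/0.8).

Threshold: power ≥ 0.80 is conventionally adequate.
Power ≈ 0.06 → the study is underpowered (power < 0.80).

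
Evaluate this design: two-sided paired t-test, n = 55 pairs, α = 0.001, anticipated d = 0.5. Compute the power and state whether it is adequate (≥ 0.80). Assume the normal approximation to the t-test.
Power ≈ 0.66; the study is underpowered (power < 0.80)

Power calculation (paired t-test, normal approximation):
z_β = d · √n - z_{α/2}
z_β = 0.5 · √55 - 3.291
z_β = 0.5 · 7.416 - 3.291
z_β = 0.418

Power = Φ(z_β) = Φ(0.418) ≈ 0.662

Effect size d = 0.5 is medium by Cohen's convention (0.2/0.5/0.8).

Threshold: power ≥ 0.80 is conventionally adequate.
Power ≈ 0.66 → the study is underpowered (power < 0.80).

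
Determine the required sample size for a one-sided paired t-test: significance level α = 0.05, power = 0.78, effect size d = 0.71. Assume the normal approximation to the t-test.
n = 12 pairs

Sample size formula (paired t-test, normal approximation):
n = ((z_α + z_β) / d)²

z_α = 1.645 (for α = 0.05, one-sided)
z_β = 0.772 (for power = 0.78)
d = 0.71

n = ((1.645 + 0.772) / 0.71)²
n = (3.404)²
n ≈ 11.59
Round up to the next whole number: n = 12 pairs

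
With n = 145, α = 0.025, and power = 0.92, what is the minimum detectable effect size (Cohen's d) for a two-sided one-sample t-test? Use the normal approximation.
d ≈ 0.30

Minimum detectable effect (one-sample t-test, normal approximation):
d = (z_{α/2} + z_β) / √n
d = (2.241 + 1.405) / √145
d = 3.646 / 12.042
d ≈ 0.30

By Cohen's convention (0.2 small / 0.5 medium / 0.8 large): small effect.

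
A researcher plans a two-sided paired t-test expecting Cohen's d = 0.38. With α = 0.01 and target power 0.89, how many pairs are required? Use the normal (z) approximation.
n = 101 pairs

Sample size formula (paired t-test, normal approximation):
n = ((z_{α/2} + z_β) / d)²

z_{α/2} = 2.576 (for α = 0.01, two-sided)
z_β = 1.227 (for power = 0.89)
d = 0.38

n = ((2.576 + 1.227) / 0.38)²
n = (10.008)²
n ≈ 100.16
Round up to the next whole number: n = 101 pairs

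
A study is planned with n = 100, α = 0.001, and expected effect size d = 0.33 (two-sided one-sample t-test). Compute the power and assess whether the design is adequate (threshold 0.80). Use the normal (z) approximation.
Power ≈ 0.50; the study is underpowered (power < 0.80)

Power calculation (one-sample t-test, normal approximation):
z_β = d · √n - z_{α/2}
z_β = 0.33 · √100 - 3.291
z_β = 0.33 · 10.000 - 3.291
z_β = 0.009

Power = Φ(z_β) = Φ(0.009) ≈ 0.504

Effect size d = 0.33 is small by Cohen's convention (0.2/0.5/0.8).

Threshold: power ≥ 0.80 is conventionally adequate.
Power ≈ 0.50 → the study is underpowered (power < 0.80).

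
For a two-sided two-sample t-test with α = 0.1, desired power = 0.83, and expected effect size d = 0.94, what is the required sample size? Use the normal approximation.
n = 16 per group

Sample size formula (two-sample t-test, normal approximation):
n = 2 · ((z_{α/2} + z_β) / d)²

z_{α/2} = 1.645 (for α = 0.1, two-sided)
z_β = 0.954 (for power = 0.83)
d = 0.94

n = 2 · ((1.645 + 0.954) / 0.94)²
n = 2 · (2.765)²
n ≈ 15.29
Round up to the next whole number: n = 16 per group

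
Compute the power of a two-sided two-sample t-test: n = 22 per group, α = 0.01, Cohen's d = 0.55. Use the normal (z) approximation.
Power ≈ 0.23

Power calculation (two-sample t-test, normal approximation):
z_β = d · √(n/2) - z_{α/2}
z_β = 0.55 · √(22/2) - 2.576
z_β = 0.55 · 3.317 - 2.576
z_β = -0.752

Power = Φ(z_β) = Φ(-0.752) ≈ 0.226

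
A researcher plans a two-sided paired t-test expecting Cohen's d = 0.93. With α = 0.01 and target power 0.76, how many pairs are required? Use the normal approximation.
n = 13 pairs

Sample size formula (paired t-test, normal approximation):
n = ((z_{α/2} + z_β) / d)²

z_{α/2} = 2.576 (for α = 0.01, two-sided)
z_β = 0.706 (for power = 0.76)
d = 0.93

n = ((2.576 + 0.706) / 0.93)²
n = (3.529)²
n ≈ 12.45
Round up to the next whole number: n = 13 pairs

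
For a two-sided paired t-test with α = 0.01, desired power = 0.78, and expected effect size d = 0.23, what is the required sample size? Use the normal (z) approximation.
n = 212 pairs

Sample size formula (paired t-test, normal approximation):
n = ((z_{α/2} + z_β) / d)²

z_{α/2} = 2.576 (for α = 0.01, two-sided)
z_β = 0.772 (for power = 0.78)
d = 0.23

n = ((2.576 + 0.772) / 0.23)²
n = (14.557)²
n ≈ 211.91
Round up to the next whole number: n = 212 pairs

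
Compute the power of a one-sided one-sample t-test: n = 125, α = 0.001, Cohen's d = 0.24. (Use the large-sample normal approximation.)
Power ≈ 0.34

Power calculation (one-sample t-test, normal approximation):
z_β = d · √n - z_α
z_β = 0.24 · √125 - 3.090
z_β = 0.24 · 11.180 - 3.090
z_β = -0.407

Power = Φ(z_β) = Φ(-0.407) ≈ 0.342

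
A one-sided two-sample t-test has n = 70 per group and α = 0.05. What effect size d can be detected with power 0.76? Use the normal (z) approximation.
d ≈ 0.40

Minimum detectable effect (two-sample t-test, normal approximation):
d = (z_α + z_β) / √(n/2)
d = (1.645 + 0.706) / √(70/2)
d = 2.351 / 5.916
d ≈ 0.40

By Cohen's convention (0.2 small / 0.5 medium / 0.8 large): small effect.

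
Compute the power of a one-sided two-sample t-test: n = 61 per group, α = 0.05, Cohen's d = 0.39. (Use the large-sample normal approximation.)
Power ≈ 0.69

Power calculation (two-sample t-test, normal approximation):
z_β = d · √(n/2) - z_α
z_β = 0.39 · √(61/2) - 1.645
z_β = 0.39 · 5.523 - 1.645
z_β = 0.509

Power = Φ(z_β) = Φ(0.509) ≈ 0.695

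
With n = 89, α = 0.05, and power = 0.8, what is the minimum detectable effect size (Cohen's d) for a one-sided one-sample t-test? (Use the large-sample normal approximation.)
d ≈ 0.26

Minimum detectable effect (one-sample t-test, normal approximation):
d = (z_α + z_β) / √n
d = (1.645 + 0.842) / √89
d = 2.486 / 9.434
d ≈ 0.26

By Cohen's convention (0.2 small / 0.5 medium / 0.8 large): small effect.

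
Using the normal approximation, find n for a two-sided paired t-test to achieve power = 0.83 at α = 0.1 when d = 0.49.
n = 29 pairs

Sample size formula (paired t-test, normal approximation):
n = ((z_{α/2} + z_β) / d)²

z_{α/2} = 1.645 (for α = 0.1, two-sided)
z_β = 0.954 (for power = 0.83)
d = 0.49

n = ((1.645 + 0.954) / 0.49)²
n = (5.304)²
n ≈ 28.13
Round up to the next whole number: n = 29 pairs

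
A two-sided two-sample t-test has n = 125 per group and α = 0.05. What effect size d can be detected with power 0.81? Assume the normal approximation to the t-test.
d ≈ 0.36

Minimum detectable effect (two-sample t-test, normal approximation):
d = (z_{α/2} + z_β) / √(n/2)
d = (1.960 + 0.878) / √(125/2)
d = 2.838 / 7.906
d ≈ 0.36

By Cohen's convention (0.2 small / 0.5 medium / 0.8 large): small effect.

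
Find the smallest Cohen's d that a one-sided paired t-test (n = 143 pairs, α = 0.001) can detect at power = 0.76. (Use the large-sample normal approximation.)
d ≈ 0.32

Minimum detectable effect (paired t-test, normal approximation):
d = (z_α + z_β) / √n
d = (3.090 + 0.706) / √143
d = 3.797 / 11.958
d ≈ 0.32

By Cohen's convention (0.2 small / 0.5 medium / 0.8 large): small effect.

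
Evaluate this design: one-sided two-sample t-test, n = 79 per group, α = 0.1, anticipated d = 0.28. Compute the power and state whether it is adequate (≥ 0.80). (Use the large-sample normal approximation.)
Power ≈ 0.68; the study is underpowered (power < 0.80)

Power calculation (two-sample t-test, normal approximation):
z_β = d · √(n/2) - z_α
z_β = 0.28 · √(79/2) - 1.282
z_β = 0.28 · 6.285 - 1.282
z_β = 0.478

Power = Φ(z_β) = Φ(0.478) ≈ 0.684

Effect size d = 0.28 is small by Cohen's convention (0.2/0.5/0.8).

Threshold: power ≥ 0.80 is conventionally adequate.
Power ≈ 0.68 → the study is underpowered (power < 0.80).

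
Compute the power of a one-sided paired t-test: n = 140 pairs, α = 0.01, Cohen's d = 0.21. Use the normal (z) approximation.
Power ≈ 0.56

Power calculation (paired t-test, normal approximation):
z_β = d · √n - z_α
z_β = 0.21 · √140 - 2.326
z_β = 0.21 · 11.832 - 2.326
z_β = 0.158

Power = Φ(z_β) = Φ(0.158) ≈ 0.563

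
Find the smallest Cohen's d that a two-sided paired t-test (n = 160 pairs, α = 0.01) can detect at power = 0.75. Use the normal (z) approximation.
d ≈ 0.26

Minimum detectable effect (paired t-test, normal approximation):
d = (z_{α/2} + z_β) / √n
d = (2.576 + 0.674) / √160
d = 3.250 / 12.649
d ≈ 0.26

By Cohen's convention (0.2 small / 0.5 medium / 0.8 large): small effect.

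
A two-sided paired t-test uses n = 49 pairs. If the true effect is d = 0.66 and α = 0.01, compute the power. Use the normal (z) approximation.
Power ≈ 0.98

Power calculation (paired t-test, normal approximation):
z_β = d · √n - z_{α/2}
z_β = 0.66 · √49 - 2.576
z_β = 0.66 · 7.000 - 2.576
z_β = 2.044

Power = Φ(z_β) = Φ(2.044) ≈ 0.980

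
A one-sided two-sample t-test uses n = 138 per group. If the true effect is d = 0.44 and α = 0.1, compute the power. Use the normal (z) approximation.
Power ≈ 0.99

Power calculation (two-sample t-test, normal approximation):
z_β = d · √(n/2) - z_α
z_β = 0.44 · √(138/2) - 1.282
z_β = 0.44 · 8.307 - 1.282
z_β = 2.373

Power = Φ(z_β) = Φ(2.373) ≈ 0.991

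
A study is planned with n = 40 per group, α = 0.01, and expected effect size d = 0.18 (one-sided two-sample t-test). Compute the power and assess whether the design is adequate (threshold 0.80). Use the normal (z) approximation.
Power ≈ 0.06; the study is underpowered (power < 0.80)

Power calculation (two-sample t-test, normal approximation):
z_β = d · √(n/2) - z_α
z_β = 0.18 · √(40/2) - 2.326
z_β = 0.18 · 4.472 - 2.326
z_β = -1.521

Power = Φ(z_β) = Φ(-1.521) ≈ 0.064

Effect size d = 0.18 is very small by Cohen's convention (0.2/0.5/0.8).

Threshold: power ≥ 0.80 is conventionally adequate.
Power ≈ 0.06 → the study is underpowered (power < 0.80).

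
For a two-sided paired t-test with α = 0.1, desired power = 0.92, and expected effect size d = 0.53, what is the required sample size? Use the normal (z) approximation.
n = 34 pairs

Sample size formula (paired t-test, normal approximation):
n = ((z_{α/2} + z_β) / d)²

z_{α/2} = 1.645 (for α = 0.1, two-sided)
z_β = 1.405 (for power = 0.92)
d = 0.53

n = ((1.645 + 1.405) / 0.53)²
n = (5.755)²
n ≈ 33.12
Round up to the next whole number: n = 34 pairs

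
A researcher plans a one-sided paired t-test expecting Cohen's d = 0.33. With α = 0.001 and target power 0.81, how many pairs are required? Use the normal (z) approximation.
n = 145 pairs

Sample size formula (paired t-test, normal approximation):
n = ((z_α + z_β) / d)²

z_α = 3.090 (for α = 0.001, one-sided)
z_β = 0.878 (for power = 0.81)
d = 0.33

n = ((3.090 + 0.878) / 0.33)²
n = (12.024)²
n ≈ 144.58
Round up to the next whole number: n = 145 pairs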